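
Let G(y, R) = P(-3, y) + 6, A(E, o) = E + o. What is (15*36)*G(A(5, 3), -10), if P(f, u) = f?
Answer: 1620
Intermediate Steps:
G(y, R) = 3 (G(y, R) = -3 + 6 = 3)
(15*36)*G(A(5, 3), -10) = (15*36)*3 = 540*3 = 1620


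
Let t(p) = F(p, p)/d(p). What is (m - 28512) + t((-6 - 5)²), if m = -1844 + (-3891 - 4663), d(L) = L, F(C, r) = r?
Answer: -38909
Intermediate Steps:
t(p) = 1 (t(p) = p/p = 1)
m = -10398 (m = -1844 - 8554 = -10398)
(m - 28512) + t((-6 - 5)²) = (-10398 - 28512) + 1 = -38910 + 1 = -38909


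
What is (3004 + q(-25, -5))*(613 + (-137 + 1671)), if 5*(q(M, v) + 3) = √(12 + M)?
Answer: 6443147 + 2147*I*√13/5 ≈ 6.4431e+6 + 1548.2*I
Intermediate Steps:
q(M, v) = -3 + √(12 + M)/5
(3004 + q(-25, -5))*(613 + (-137 + 1671)) = (3004 + (-3 + √(12 - 25)/5))*(613 + (-137 + 1671)) = (3004 + (-3 + √(-13)/5))*(613 + 1534) = (3004 + (-3 + (I*√13)/5))*2147 = (3004 + (-3 + I*√13/5))*2147 = (3001 + I*√13/5)*2147 = 6443147 + 2147*I*√13/5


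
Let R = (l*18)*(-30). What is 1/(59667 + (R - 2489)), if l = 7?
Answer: 1/53398 ≈ 1.8727e-5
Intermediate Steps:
R = -3780 (R = (7*18)*(-30) = 126*(-30) = -3780)
1/(59667 + (R - 2489)) = 1/(59667 + (-3780 - 2489)) = 1/(59667 - 6269) = 1/53398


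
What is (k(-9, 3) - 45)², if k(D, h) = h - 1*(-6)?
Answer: 1296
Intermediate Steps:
k(D, h) = 6 + h (k(D, h) = h + 6 = 6 + h)
(k(-9, 3) - 45)² = ((6 + 3) - 45)² = (9 - 45)² = (-36)² = 1296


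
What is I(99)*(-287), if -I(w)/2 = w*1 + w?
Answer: 113652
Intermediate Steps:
I(w) = -4*w (I(w) = -2*(w*1 + w) = -2*(w + w) = -4*w)
I(99)*(-287) = -4*99*(-287) = -396*(-287) = 113652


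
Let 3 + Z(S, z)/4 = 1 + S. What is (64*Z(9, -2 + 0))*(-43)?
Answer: -77056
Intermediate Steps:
Z(S, z) = -8 + 4*S (Z(S, z) = -12 + 4*(1 + S) = -12 + (4 + 4*S) = -8 + 4*S)
(64*Z(9, -2 + 0))*(-43) = (64*(-8 + 4*9))*(-43) = (64*(-8 + 36))*(-43) = (64*28)*(-43) = 1792*(-43) = -77056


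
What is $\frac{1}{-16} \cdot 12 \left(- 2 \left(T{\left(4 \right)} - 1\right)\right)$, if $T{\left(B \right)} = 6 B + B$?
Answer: $\frac{81}{2} \approx 40.5$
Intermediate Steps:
$T{\left(B \right)} = 7 B$
$\frac{1}{-16} \cdot 12 \left(- 2 \left(T{\left(4 \right)} - 1\right)\right) = \frac{1}{-16} \cdot 12 \left(- 2 \left(7 \cdot 4 - 1\right)\right) = \left(- \frac{1}{16}\right) 12 \left(- 2 \left(28 - 1\right)\right) = - \frac{3 \left(\left(-2\right) 27\right)}{4} = \left(- \frac{3}{4}\right) \left(-54\right) = \frac{81}{2}$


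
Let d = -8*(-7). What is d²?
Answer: 3136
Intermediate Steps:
d = 56
d² = 56² = 3136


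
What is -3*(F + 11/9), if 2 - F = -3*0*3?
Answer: -29/3 ≈ -9.6667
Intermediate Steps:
F = 2 (F = 2 - (-3*0)*3 = 2 - 0*3 = 2 - 1*0 = 2 + 0 = 2)
-3*(F + 11/9) = -3*(2 + 11/9) = -3*29/9 = -29/3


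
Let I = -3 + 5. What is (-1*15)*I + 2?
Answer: -28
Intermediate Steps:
I = 2
(-1*15)*I + 2 = -1*15*2 + 2 = -15*2 + 2 = -30 + 2 = -28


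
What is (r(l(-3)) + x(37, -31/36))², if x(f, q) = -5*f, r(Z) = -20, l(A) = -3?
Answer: 42025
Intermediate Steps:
(r(l(-3)) + x(37, -31/36))² = (-20 - 5*37)² = (-20 - 185)² = (-205)² = 42025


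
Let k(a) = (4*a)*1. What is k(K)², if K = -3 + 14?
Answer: 1936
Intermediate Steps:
K = 11
k(a) = 4*a
k(K)² = (4*11)² = 44² = 1936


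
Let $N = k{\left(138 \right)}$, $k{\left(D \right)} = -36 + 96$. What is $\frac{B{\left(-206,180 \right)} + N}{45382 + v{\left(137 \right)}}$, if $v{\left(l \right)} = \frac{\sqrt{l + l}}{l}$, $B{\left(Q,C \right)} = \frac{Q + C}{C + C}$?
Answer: $\frac{33533190929}{25393954642740} - \frac{10787 \sqrt{274}}{50787909285480} \approx 0.0013205$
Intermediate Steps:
$k{\left(D \right)} = 60$
$B{\left(Q,C \right)} = \frac{C + Q}{2 C}$
$v{\left(l \right)} = \frac{\sqrt{2}}{\sqrt{l}}$ ($v{\left(l \right)} = \frac{\sqrt{2 l}}{l} = \frac{\sqrt{2} \sqrt{l}}{l} = \frac{\sqrt{2}}{\sqrt{l}}$)
$N = 60$
$\frac{B{\left(-206,180 \right)} + N}{45382 + v{\left(137 \right)}} = \frac{\frac{180 - 206}{2 \cdot 180} + 60}{45382 + \frac{\sqrt{2}}{\sqrt{137}}} = \frac{\frac{1}{2} \cdot \frac{1}{180} \left(-26\right) + 60}{45382 + \sqrt{2} \frac{\sqrt{137}}{137}} = \frac{- \frac{13}{180} + 60}{45382 + \frac{\sqrt{274}}{137}} = \frac{10787}{180 \left(45382 + \frac{\sqrt{274}}{137}\right)}$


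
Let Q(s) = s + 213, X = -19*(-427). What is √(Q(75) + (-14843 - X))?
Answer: 2*I*√5667 ≈ 150.56*I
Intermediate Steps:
X = 8113
Q(s) = 213 + s
√(Q(75) + (-14843 - X)) = √((213 + 75) + (-14843 - 1*8113)) = √(288 + (-14843 - 8113)) = √(288 - 22956) = √(-22668) = 2*I*√5667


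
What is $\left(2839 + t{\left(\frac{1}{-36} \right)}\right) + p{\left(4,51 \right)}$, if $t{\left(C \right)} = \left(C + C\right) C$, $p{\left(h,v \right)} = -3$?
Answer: $\frac{1837729}{648} \approx 2836.0$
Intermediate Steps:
$t{\left(C \right)} = 2 C^{2}$ ($t{\left(C \right)} = 2 C C = 2 C^{2}$)
$\left(2839 + t{\left(\frac{1}{-36} \right)}\right) + p{\left(4,51 \right)} = \left(2839 + 2 \left(\frac{1}{-36}\right)^{2}\right) - 3 = \left(2839 + 2 \left(- \frac{1}{36}\right)^{2}\right) - 3 = \left(2839 + 2 \cdot \frac{1}{1296}\right) - 3 = \left(2839 + \frac{1}{648}\right) - 3 = \frac{1839673}{648} - 3 = \frac{1837729}{648}$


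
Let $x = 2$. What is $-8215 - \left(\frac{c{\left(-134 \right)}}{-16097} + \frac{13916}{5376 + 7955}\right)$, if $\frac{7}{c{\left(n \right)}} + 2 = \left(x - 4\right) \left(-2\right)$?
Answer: $- \frac{3526146946397}{429178214} \approx -8216.0$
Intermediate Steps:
$c{\left(n \right)} = \frac{7}{2}$ ($c{\left(n \right)} = \frac{7}{-2 + \left(2 - 4\right) \left(-2\right)} = \frac{7}{-2 - -4} = \frac{7}{-2 + 4} = \frac{7}{2}$)
$-8215 - \left(\frac{c{\left(-134 \right)}}{-16097} + \frac{13916}{5376 + 7955}\right) = -8215 - \left(\frac{7}{2 \left(-16097\right)} + \frac{13916}{5376 + 7955}\right) = -8215 - \left(\frac{7}{2} \left(- \frac{1}{16097}\right) + \frac{13916}{13331}\right) = -8215 - \left(- \frac{7}{32194} + 13916 \cdot \frac{1}{13331}\right) = -8215 - \left(- \frac{7}{32194} + \frac{13916}{13331}\right) = -8215 - \frac{447918387}{429178214} = - \frac{3526146946397}{429178214}$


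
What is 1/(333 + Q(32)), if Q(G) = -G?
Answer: 1/301 ≈ 0.0033223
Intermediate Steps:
1/(333 + Q(32)) = 1/(333 - 1*32) = 1/(333 - 32) = 1/301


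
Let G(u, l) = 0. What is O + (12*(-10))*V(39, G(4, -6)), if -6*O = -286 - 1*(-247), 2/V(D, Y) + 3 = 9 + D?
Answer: 7/6 ≈ 1.1667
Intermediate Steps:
V(D, Y) = 2/(6 + D) (V(D, Y) = 2/(-3 + (9 + D)) = 2/(6 + D))
O = 13/2 (O = -(-286 - 1*(-247))/6 = -(-286 + 247)/6 = -1/6*(-39) = 13/2 ≈ 6.5000)
O + (12*(-10))*V(39, G(4, -6)) = 13/2 + (12*(-10))*(2/(6 + 39)) = 13/2 - 240/45 = 13/2 - 120*2/45 = 13/2 - 16/3 = 7/6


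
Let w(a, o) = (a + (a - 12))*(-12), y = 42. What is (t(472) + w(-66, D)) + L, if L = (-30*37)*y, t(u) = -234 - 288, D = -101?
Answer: -45414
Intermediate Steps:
w(a, o) = 144 - 24*a (w(a, o) = (a + (-12 + a))*(-12) = (-12 + 2*a)*(-12) = 144 - 24*a)
t(u) = -522
L = -46620 (L = -30*37*42 = -1110*42 = -46620)
(t(472) + w(-66, D)) + L = (-522 + (144 - 24*(-66))) - 46620 = (-522 + (144 + 1584)) - 46620 = (-522 + 1728) - 46620 = 1206 - 46620 = -45414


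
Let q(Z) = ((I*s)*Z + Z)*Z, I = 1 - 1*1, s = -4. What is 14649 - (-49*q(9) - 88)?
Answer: 18706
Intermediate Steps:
I = 0 (I = 1 - 1 = 0)
q(Z) = Z**2 (q(Z) = ((0*(-4))*Z + Z)*Z = (0*Z + Z)*Z = (0 + Z)*Z = Z*Z = Z**2)
14649 - (-49*q(9) - 88) = 14649 - (-49*9**2 - 88) = 14649 - (-49*81 - 88) = 14649 - (-3969 - 88) = 14649 - 1*(-4057) = 14649 + 4057 = 18706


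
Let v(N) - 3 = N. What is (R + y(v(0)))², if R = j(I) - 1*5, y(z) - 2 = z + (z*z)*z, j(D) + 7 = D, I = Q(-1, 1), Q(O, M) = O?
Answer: 361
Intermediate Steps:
I = -1
j(D) = -7 + D
v(N) = 3 + N
y(z) = 2 + z + z³ (y(z) = 2 + (z + (z*z)*z) = 2 + (z + z²*z) = 2 + (z + z³) = 2 + z + z³)
R = -13 (R = (-7 - 1) - 1*5 = -8 - 5 = -13)
(R + y(v(0)))² = (-13 + (2 + (3 + 0) + (3 + 0)³))² = (-13 + (2 + 3 + 3³))² = (-13 + (2 + 3 + 27))² = (-13 + 32)² = 19² = 361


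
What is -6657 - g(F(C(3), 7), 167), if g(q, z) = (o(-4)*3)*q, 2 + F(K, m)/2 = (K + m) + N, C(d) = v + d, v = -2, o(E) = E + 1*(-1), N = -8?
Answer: -6717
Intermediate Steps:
o(E) = -1 + E (o(E) = E - 1 = -1 + E)
C(d) = -2 + d
F(K, m) = -20 + 2*K + 2*m (F(K, m) = -4 + 2*((K + m) - 8) = -4 + 2*(-8 + K + m) = -4 + (-16 + 2*K + 2*m) = -20 + 2*K + 2*m)
g(q, z) = -15*q (g(q, z) = ((-1 - 4)*3)*q = (-5*3)*q = -15*q)
-6657 - g(F(C(3), 7), 167) = -6657 - (-15)*(-20 + 2*(-2 + 3) + 2*7) = -6657 - (-15)*(-20 + 2*1 + 14) = -6657 - (-15)*(-20 + 2 + 14) = -6657 - (-15)*(-4) = -6657 - 1*60 = -6657 - 60 = -6717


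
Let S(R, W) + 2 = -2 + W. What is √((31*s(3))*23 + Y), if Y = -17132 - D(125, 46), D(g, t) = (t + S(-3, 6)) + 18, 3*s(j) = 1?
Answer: I*√152643/3 ≈ 130.23*I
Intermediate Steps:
s(j) = ⅓ (s(j) = (⅓)*1 = ⅓)
S(R, W) = -4 + W (S(R, W) = -2 + (-2 + W) = -4 + W)
D(g, t) = 20 + t (D(g, t) = (t + (-4 + 6)) + 18 = (t + 2) + 18 = (2 + t) + 18 = 20 + t)
Y = -17198 (Y = -17132 - (20 + 46) = -17132 - 1*66 = -17132 - 66 = -17198)
√((31*s(3))*23 + Y) = √((31*(⅓))*23 - 17198) = √((31/3)*23 - 17198) = √(713/3 - 17198) = √(-50881/3) = I*√152643/3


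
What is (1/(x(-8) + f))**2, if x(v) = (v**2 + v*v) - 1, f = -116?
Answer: 1/121 ≈ 0.0082645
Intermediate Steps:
x(v) = -1 + 2*v**2 (x(v) = (v**2 + v**2) - 1 = 2*v**2 - 1 = -1 + 2*v**2)
(1/(x(-8) + f))**2 = (1/((-1 + 2*(-8)**2) - 116))**2 = (1/((-1 + 2*64) - 116))**2 = (1/((-1 + 128) - 116))**2 = (1/(127 - 116))**2 = (1/11)**2 = 1/121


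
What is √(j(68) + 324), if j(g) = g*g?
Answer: 2*√1237 ≈ 70.342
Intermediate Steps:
j(g) = g²
√(j(68) + 324) = √(68² + 324) = √(4624 + 324) = √4948 = 2*√1237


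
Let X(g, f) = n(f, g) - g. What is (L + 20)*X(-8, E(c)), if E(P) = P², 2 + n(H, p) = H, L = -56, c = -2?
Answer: -360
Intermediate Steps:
n(H, p) = -2 + H
X(g, f) = -2 + f - g (X(g, f) = (-2 + f) - g = -2 + f - g)
(L + 20)*X(-8, E(c)) = (-56 + 20)*(-2 + (-2)² - 1*(-8)) = -36*(-2 + 4 + 8) = -36*10 = -360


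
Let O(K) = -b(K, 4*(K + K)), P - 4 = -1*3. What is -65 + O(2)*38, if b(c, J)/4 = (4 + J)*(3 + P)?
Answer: -12225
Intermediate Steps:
P = 1 (P = 4 - 1*3 = 4 - 3 = 1)
b(c, J) = 64 + 16*J (b(c, J) = 4*((4 + J)*(3 + 1)) = 4*((4 + J)*4) = 4*(16 + 4*J) = 64 + 16*J)
O(K) = -64 - 128*K (O(K) = -(64 + 16*(4*(K + K))) = -(64 + 16*(4*(2*K))) = -(64 + 16*(8*K)) = -(64 + 128*K) = -64 - 128*K)
-65 + O(2)*38 = -65 + (-64 - 128*2)*38 = -65 + (-64 - 256)*38 = -65 - 320*38 = -65 - 12160 = -12225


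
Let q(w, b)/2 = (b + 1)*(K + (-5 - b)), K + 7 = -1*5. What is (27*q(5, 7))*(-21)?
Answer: 217728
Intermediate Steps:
K = -12 (K = -7 - 1*5 = -7 - 5 = -12)
q(w, b) = 2*(1 + b)*(-17 - b) (q(w, b) = 2*((b + 1)*(-12 + (-5 - b))) = 2*((1 + b)*(-17 - b)) = 2*(1 + b)*(-17 - b))
(27*q(5, 7))*(-21) = (27*(-34 - 36*7 - 2*7²))*(-21) = (27*(-34 - 252 - 2*49))*(-21) = (27*(-34 - 252 - 98))*(-21) = (27*(-384))*(-21) = -10368*(-21) = 217728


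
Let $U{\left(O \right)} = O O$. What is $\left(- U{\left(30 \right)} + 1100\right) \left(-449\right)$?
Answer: $-89800$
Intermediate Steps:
$U{\left(O \right)} = O^{2}$
$\left(- U{\left(30 \right)} + 1100\right) \left(-449\right) = \left(- 30^{2} + 1100\right) \left(-449\right) = \left(\left(-1\right) 900 + 1100\right) \left(-449\right) = \left(-900 + 1100\right) \left(-449\right) = 200 \left(-449\right) = -89800$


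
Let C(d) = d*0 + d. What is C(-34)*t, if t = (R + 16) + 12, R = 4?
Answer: -1088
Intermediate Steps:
C(d) = d (C(d) = 0 + d = d)
t = 32 (t = (4 + 16) + 12 = 20 + 12 = 32)
C(-34)*t = -34*32 = -1088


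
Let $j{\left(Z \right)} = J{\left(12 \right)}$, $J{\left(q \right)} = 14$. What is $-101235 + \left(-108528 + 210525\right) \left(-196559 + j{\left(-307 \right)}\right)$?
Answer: $-20047101600$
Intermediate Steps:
$j{\left(Z \right)} = 14$
$-101235 + \left(-108528 + 210525\right) \left(-196559 + j{\left(-307 \right)}\right) = -101235 + \left(-108528 + 210525\right) \left(-196559 + 14\right) = -101235 + 101997 \left(-196545\right) = -101235 - 20047000365 = -20047101600$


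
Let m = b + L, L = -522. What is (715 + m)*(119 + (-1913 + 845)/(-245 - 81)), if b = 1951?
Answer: 42732064/163 ≈ 2.6216e+5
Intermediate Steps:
m = 1429 (m = 1951 - 522 = 1429)
(715 + m)*(119 + (-1913 + 845)/(-245 - 81)) = (715 + 1429)*(119 + (-1913 + 845)/(-245 - 81)) = 2144*(119 - 1068/(-326)) = 2144*(119 - 1068*(-1/326)) = 2144*(119 + 534/163) = 2144*(19931/163) = 42732064/163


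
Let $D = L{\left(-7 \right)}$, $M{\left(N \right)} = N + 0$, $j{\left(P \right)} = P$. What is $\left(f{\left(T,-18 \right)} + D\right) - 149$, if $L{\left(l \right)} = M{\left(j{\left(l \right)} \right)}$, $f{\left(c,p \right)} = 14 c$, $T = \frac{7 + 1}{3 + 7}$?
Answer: $- \frac{724}{5} \approx -144.8$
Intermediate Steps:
$T = \frac{4}{5}$ ($T = \frac{8}{10} = 8 \cdot \frac{1}{10} = \frac{4}{5} \approx 0.8$)
$M{\left(N \right)} = N$
$L{\left(l \right)} = l$
$D = -7$
$\left(f{\left(T,-18 \right)} + D\right) - 149 = \left(14 \cdot \frac{4}{5} - 7\right) - 149 = \left(\frac{56}{5} - 7\right) - 149 = \frac{21}{5} - 149 = - \frac{724}{5}$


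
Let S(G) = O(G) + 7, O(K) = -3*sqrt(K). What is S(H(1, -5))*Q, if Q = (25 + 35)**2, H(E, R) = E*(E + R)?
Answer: 25200 - 21600*I ≈ 25200.0 - 21600.0*I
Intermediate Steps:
S(G) = 7 - 3*sqrt(G) (S(G) = -3*sqrt(G) + 7 = 7 - 3*sqrt(G))
Q = 3600 (Q = 60**2 = 3600)
S(H(1, -5))*Q = (7 - 3*sqrt(1 - 5))*3600 = (7 - 3*2*I)*3600 = (7 - 6*I)*3600 = 25200 - 21600*I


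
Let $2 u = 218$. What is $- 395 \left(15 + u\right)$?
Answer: $-48980$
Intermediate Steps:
$u = 109$ ($u = \frac{1}{2} \cdot 218 = 109$)
$- 395 \left(15 + u\right) = - 395 \left(15 + 109\right) = \left(-395\right) 124 = -48980$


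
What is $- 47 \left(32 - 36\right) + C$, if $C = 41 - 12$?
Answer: $217$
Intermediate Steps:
$C = 29$
$- 47 \left(32 - 36\right) + C = - 47 \left(32 - 36\right) + 29 = \left(-47\right) \left(-4\right) + 29 = 188 + 29 = 217$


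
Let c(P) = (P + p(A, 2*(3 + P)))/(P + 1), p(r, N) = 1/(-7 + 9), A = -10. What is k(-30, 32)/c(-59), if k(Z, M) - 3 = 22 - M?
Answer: -812/117 ≈ -6.9402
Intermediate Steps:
k(Z, M) = 25 - M (k(Z, M) = 3 + (22 - M) = 25 - M)
p(r, N) = ½ (p(r, N) = 1/2 = ½)
c(P) = (½ + P)/(1 + P) (c(P) = (P + ½)/(P + 1) = (½ + P)/(1 + P))
k(-30, 32)/c(-59) = (25 - 1*32)/(((½ - 59)/(1 - 59))) = (25 - 32)/((-117/2/(-58))) = -7/((-1/58*(-117/2))) = -7/117/116 = -7*116/117 = -812/117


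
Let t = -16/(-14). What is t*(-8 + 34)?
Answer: 208/7 ≈ 29.714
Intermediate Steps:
t = 8/7 (t = -16*(-1/14) = 8/7 ≈ 1.1429)
t*(-8 + 34) = 8*(-8 + 34)/7 = (8/7)*26 = 208/7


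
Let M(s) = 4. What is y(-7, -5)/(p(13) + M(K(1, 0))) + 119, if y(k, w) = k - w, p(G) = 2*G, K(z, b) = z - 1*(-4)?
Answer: 1784/15 ≈ 118.93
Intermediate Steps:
K(z, b) = 4 + z (K(z, b) = z + 4 = 4 + z)
y(-7, -5)/(p(13) + M(K(1, 0))) + 119 = (-7 - 1*(-5))/(2*13 + 4) + 119 = (-7 + 5)/(26 + 4) + 119 = -2/30 + 119 = -2*1/30 + 119 = -1/15 + 119 = 1784/15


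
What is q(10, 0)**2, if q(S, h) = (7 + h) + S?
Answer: 289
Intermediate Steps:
q(S, h) = 7 + S + h
q(10, 0)**2 = (7 + 10 + 0)**2 = 17**2 = 289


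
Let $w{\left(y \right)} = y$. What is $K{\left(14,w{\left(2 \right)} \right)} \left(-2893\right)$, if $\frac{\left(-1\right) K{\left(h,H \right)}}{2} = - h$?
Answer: $-81004$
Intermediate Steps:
$K{\left(h,H \right)} = 2 h$ ($K{\left(h,H \right)} = - 2 \left(- h\right) = 2 h$)
$K{\left(14,w{\left(2 \right)} \right)} \left(-2893\right) = 2 \cdot 14 \left(-2893\right) = 28 \left(-2893\right) = -81004$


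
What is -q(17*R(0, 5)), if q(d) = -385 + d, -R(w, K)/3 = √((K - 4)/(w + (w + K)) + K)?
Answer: 385 + 51*√130/5 ≈ 501.30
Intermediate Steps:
R(w, K) = -3*√(K + (-4 + K)/(K + 2*w)) (R(w, K) = -3*√((K - 4)/(w + (w + K)) + K) = -3*√((-4 + K)/(w + (K + w)) + K) = -3*√((-4 + K)/(K + 2*w) + K) = -3*√(K + (-4 + K)/(K + 2*w)))
-q(17*R(0, 5)) = -(-385 + 17*(-3*√(-4 + 5 + 5*(5 + 2*0))/√(5 + 2*0))) = -(-385 + 17*(-3*√(-4 + 5 + 5*(5 + 0))/√(5 + 0))) = -(-385 + 17*(-3*√5*√(-4 + 5 + 5*5)/5)) = -(-385 + 17*(-3*√5*√(-4 + 5 + 25)/5)) = -(-385 + 17*(-3*√130/5)) = -(-385 - 51*√130/5) = 385 + 51*√130/5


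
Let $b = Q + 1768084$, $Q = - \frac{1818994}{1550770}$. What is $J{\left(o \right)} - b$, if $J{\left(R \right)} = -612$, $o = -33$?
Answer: $- \frac{1371419438463}{775385} \approx -1.7687 \cdot 10^{6}$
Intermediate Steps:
$Q = - \frac{909497}{775385}$ ($Q = \left(-1818994\right) \frac{1}{1550770} = - \frac{909497}{775385} \approx -1.173$)
$b = \frac{1370944902843}{775385}$ ($b = - \frac{909497}{775385} + 1768084 = \frac{1370944902843}{775385} \approx 1.7681 \cdot 10^{6}$)
$J{\left(o \right)} - b = -612 - \frac{1370944902843}{775385} = - \frac{1371419438463}{775385}$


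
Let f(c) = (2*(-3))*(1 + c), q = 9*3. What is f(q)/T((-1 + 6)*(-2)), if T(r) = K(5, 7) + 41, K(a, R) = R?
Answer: -7/2 ≈ -3.5000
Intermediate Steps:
T(r) = 48 (T(r) = 7 + 41 = 48)
q = 27
f(c) = -6 - 6*c (f(c) = -6*(1 + c) = -6 - 6*c)
f(q)/T((-1 + 6)*(-2)) = (-6 - 6*27)/48 = (-6 - 162)*(1/48) = -168*1/48 = -7/2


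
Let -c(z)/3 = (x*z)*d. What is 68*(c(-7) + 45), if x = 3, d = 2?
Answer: 11628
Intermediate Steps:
c(z) = -18*z (c(z) = -3*3*z*2 = -18*z)
68*(c(-7) + 45) = 68*(-18*(-7) + 45) = 68*(126 + 45) = 68*171 = 11628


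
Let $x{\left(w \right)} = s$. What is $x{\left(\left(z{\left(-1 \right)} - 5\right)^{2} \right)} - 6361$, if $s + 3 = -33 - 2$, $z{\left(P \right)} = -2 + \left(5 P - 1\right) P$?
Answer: $-6399$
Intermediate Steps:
$z{\left(P \right)} = -2 + P \left(-1 + 5 P\right)$ ($z{\left(P \right)} = -2 + \left(-1 + 5 P\right) P = -2 + P \left(-1 + 5 P\right)$)
$s = -38$ ($s = -3 - 35 = -38$)
$x{\left(w \right)} = -38$
$x{\left(\left(z{\left(-1 \right)} - 5\right)^{2} \right)} - 6361 = -38 - 6361 = -6399$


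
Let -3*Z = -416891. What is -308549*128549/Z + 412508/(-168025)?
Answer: -19993634107881703/70048110275 ≈ -2.8543e+5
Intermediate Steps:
Z = 416891/3 (Z = -⅓*(-416891) = 416891/3 ≈ 1.3896e+5)
-308549*128549/Z + 412508/(-168025) = -308549/((416891/3)/128549) + 412508/(-168025) = -308549/((416891/3)*(1/128549)) + 412508*(-1/168025) = -308549/416891/385647 - 412508/168025 = -308549*385647/416891 - 412508/168025 = -118990996203/416891 - 412508/168025 = -19993634107881703/70048110275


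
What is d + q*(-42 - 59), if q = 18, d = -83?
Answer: -1901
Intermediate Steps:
d + q*(-42 - 59) = -83 + 18*(-42 - 59) = -83 + 18*(-101) = -83 - 1818 = -1901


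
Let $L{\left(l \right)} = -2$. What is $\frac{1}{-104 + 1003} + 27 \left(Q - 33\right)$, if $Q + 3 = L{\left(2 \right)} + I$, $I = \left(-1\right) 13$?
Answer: $- \frac{1237922}{899} \approx -1377.0$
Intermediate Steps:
$I = -13$
$Q = -18$ ($Q = -3 - 15 = -18$)
$\frac{1}{-104 + 1003} + 27 \left(Q - 33\right) = \frac{1}{-104 + 1003} + 27 \left(-18 - 33\right) = \frac{1}{899} + 27 \left(-51\right) = \frac{1}{899} - 1377 = - \frac{1237922}{899}$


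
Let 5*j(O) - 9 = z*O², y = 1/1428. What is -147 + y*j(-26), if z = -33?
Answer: -357293/2380 ≈ -150.12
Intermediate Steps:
y = 1/1428 ≈ 0.00070028
j(O) = 9/5 - 33*O²/5 (j(O) = 9/5 + (-33*O²)/5 = 9/5 - 33*O²/5)
-147 + y*j(-26) = -147 + (9/5 - 33/5*(-26)²)/1428 = -147 + (9/5 - 33/5*676)/1428 = -147 + (9/5 - 22308/5)/1428 = -147 + (1/1428)*(-22299/5) = -147 - 7433/2380 = -357293/2380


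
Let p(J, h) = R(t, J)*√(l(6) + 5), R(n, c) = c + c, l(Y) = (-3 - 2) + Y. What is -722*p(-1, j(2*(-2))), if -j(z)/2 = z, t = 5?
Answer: 1444*√6 ≈ 3537.1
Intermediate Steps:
j(z) = -2*z
l(Y) = -5 + Y
R(n, c) = 2*c
p(J, h) = 2*J*√6 (p(J, h) = (2*J)*√((-5 + 6) + 5) = (2*J)*√(1 + 5) = (2*J)*√6 = 2*J*√6)
-722*p(-1, j(2*(-2))) = -1444*(-1)*√6 = -(-1444)*√6 = 1444*√6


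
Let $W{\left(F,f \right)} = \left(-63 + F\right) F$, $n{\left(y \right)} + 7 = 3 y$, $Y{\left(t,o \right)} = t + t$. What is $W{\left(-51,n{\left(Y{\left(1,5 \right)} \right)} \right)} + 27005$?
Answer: $32819$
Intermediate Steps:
$Y{\left(t,o \right)} = 2 t$
$n{\left(y \right)} = -7 + 3 y$
$W{\left(F,f \right)} = F \left(-63 + F\right)$
$W{\left(-51,n{\left(Y{\left(1,5 \right)} \right)} \right)} + 27005 = - 51 \left(-63 - 51\right) + 27005 = \left(-51\right) \left(-114\right) + 27005 = 5814 + 27005 = 32819$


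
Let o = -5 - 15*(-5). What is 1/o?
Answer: 1/70 ≈ 0.014286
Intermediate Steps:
o = 70 (o = -5 + 75 = 70)
1/o = 1/70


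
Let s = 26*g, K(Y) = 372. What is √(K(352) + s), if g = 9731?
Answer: √253378 ≈ 503.37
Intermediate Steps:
s = 253006 (s = 26*9731 = 253006)
√(K(352) + s) = √(372 + 253006) = √253378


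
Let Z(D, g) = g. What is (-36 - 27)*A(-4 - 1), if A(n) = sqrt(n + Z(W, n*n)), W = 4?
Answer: -126*sqrt(5) ≈ -281.74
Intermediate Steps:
A(n) = sqrt(n + n**2) (A(n) = sqrt(n + n*n) = sqrt(n + n**2))
(-36 - 27)*A(-4 - 1) = (-36 - 27)*sqrt((-4 - 1)*(1 + (-4 - 1))) = -63*2*sqrt(5) = -126*sqrt(5)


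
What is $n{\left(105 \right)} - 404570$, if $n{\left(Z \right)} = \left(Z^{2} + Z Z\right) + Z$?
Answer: $-382415$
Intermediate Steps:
$n{\left(Z \right)} = Z + 2 Z^{2}$ ($n{\left(Z \right)} = \left(Z^{2} + Z^{2}\right) + Z = 2 Z^{2} + Z = Z + 2 Z^{2}$)
$n{\left(105 \right)} - 404570 = 105 \left(1 + 2 \cdot 105\right) - 404570 = 105 \left(1 + 210\right) - 404570 = 105 \cdot 211 - 404570 = 22155 - 404570 = -382415$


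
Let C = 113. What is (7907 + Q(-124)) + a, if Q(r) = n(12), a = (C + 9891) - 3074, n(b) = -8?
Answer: 14829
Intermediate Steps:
a = 6930 (a = (113 + 9891) - 3074 = 10004 - 3074 = 6930)
Q(r) = -8
(7907 + Q(-124)) + a = (7907 - 8) + 6930 = 7899 + 6930 = 14829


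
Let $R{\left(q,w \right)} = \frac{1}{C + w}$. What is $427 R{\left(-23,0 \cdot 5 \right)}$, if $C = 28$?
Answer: $\frac{61}{4} \approx 15.25$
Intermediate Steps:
$R{\left(q,w \right)} = \frac{1}{28 + w}$
$427 R{\left(-23,0 \cdot 5 \right)} = \frac{427}{28 + 0 \cdot 5} = \frac{427}{28 + 0} = \frac{427}{28} = 427 \cdot \frac{1}{28} = \frac{61}{4}$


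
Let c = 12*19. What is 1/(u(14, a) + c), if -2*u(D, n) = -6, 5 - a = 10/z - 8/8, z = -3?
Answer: 1/231 ≈ 0.0043290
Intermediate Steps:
a = 28/3 (a = 5 - (10/(-3) - 8/8) = 5 - (10*(-1/3) - 8*1/8) = 5 - (-10/3 - 1) = 5 - 1*(-13/3) = 5 + 13/3 = 28/3 ≈ 9.3333)
c = 228
u(D, n) = 3 (u(D, n) = -1/2*(-6) = 3)
1/(u(14, a) + c) = 1/(3 + 228) = 1/231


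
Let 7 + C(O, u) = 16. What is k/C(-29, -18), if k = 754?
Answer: 754/9 ≈ 83.778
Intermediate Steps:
C(O, u) = 9 (C(O, u) = -7 + 16 = 9)
k/C(-29, -18) = 754/9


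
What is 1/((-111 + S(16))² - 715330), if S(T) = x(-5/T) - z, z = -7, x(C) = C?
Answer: -256/180338919 ≈ -1.4196e-6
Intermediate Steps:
S(T) = 7 - 5/T (S(T) = -5/T - 1*(-7) = -5/T + 7 = 7 - 5/T)
1/((-111 + S(16))² - 715330) = 1/((-111 + (7 - 5/16))² - 715330) = 1/((-111 + 107/16)² - 715330) = 1/((-1669/16)² - 715330) = 1/(2785561/256 - 715330) = 1/(-180338919/256) = -256/180338919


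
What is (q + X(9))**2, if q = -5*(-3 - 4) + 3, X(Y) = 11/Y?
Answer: 124609/81 ≈ 1538.4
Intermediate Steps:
q = 38 (q = -5*(-7) + 3 = 35 + 3 = 38)
(q + X(9))**2 = (38 + 11/9)**2 = (353/9)**2 = 124609/81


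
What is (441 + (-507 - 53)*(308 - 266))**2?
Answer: 532640241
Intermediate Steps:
(441 + (-507 - 53)*(308 - 266))**2 = (441 - 560*42)**2 = (441 - 23520)**2 = (-23079)**2 = 532640241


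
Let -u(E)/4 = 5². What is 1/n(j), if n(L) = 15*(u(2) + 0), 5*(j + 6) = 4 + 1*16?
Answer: -1/1500 ≈ -0.00066667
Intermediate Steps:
u(E) = -100 (u(E) = -4*5² = -4*25 = -100)
j = -2 (j = -6 + (4 + 1*16)/5 = -6 + (4 + 16)/5 = -6 + (⅕)*20 = -6 + 4 = -2)
n(L) = -1500 (n(L) = 15*(-100 + 0) = 15*(-100) = -1500)
1/n(j) = 1/(-1500) = -1/1500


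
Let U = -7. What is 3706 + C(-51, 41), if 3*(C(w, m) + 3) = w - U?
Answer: 11065/3 ≈ 3688.3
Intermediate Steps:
C(w, m) = -⅔ + w/3 (C(w, m) = -3 + (w - 1*(-7))/3 = -3 + (w + 7)/3 = -3 + (7 + w)/3 = -3 + (7/3 + w/3) = -⅔ + w/3)
3706 + C(-51, 41) = 3706 + (-⅔ + (⅓)*(-51)) = 3706 + (-⅔ - 17) = 3706 - 53/3 = 11065/3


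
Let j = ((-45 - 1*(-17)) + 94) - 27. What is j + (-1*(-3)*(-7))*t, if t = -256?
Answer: 5415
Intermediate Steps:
j = 39 (j = ((-45 + 17) + 94) - 27 = (-28 + 94) - 27 = 66 - 27 = 39)
j + (-1*(-3)*(-7))*t = 39 + (-1*(-3)*(-7))*(-256) = 39 + (3*(-7))*(-256) = 39 - 21*(-256) = 39 + 5376 = 5415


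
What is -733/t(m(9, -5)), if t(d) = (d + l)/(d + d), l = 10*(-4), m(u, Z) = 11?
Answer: 16126/29 ≈ 556.07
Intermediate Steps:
l = -40
t(d) = (-40 + d)/(2*d) (t(d) = (d - 40)/(d + d) = (-40 + d)/((2*d)) = (-40 + d)*(1/(2*d)) = (-40 + d)/(2*d))
-733/t(m(9, -5)) = -733*22/(-40 + 11) = -733/((½)*(1/11)*(-29)) = -733/(-29/22) = -733*(-22/29) = 16126/29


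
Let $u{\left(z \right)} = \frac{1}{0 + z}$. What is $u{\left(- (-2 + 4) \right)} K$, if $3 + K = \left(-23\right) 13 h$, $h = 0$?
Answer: $\frac{3}{2} \approx 1.5$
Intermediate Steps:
$u{\left(z \right)} = \frac{1}{z}$
$K = -3$ ($K = -3 + \left(-23\right) 13 \cdot 0 = -3 - 0 = -3 + 0 = -3$)
$u{\left(- (-2 + 4) \right)} K = \frac{1}{\left(-1\right) \left(-2 + 4\right)} \left(-3\right) = \frac{1}{\left(-1\right) 2} \left(-3\right) = \frac{1}{-2} \left(-3\right) = \left(- \frac{1}{2}\right) \left(-3\right) = \frac{3}{2}$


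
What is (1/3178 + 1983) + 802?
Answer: 8850731/3178 ≈ 2785.0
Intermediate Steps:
(1/3178 + 1983) + 802 = 6301975/3178 + 802 = 8850731/3178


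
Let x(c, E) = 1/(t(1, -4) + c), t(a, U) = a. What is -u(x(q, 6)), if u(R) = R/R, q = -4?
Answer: -1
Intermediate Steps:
x(c, E) = 1/(1 + c)
u(R) = 1
-u(x(q, 6)) = -1*1 = -1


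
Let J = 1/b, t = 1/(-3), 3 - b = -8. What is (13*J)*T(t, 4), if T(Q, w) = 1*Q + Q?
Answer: -26/33 ≈ -0.78788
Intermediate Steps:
b = 11 (b = 3 - 1*(-8) = 3 + 8 = 11)
t = -⅓ ≈ -0.33333
T(Q, w) = 2*Q (T(Q, w) = Q + Q = 2*Q)
J = 1/11 ≈ 0.090909
(13*J)*T(t, 4) = (13*(1/11))*(2*(-⅓)) = (13/11)*(-⅔) = -26/33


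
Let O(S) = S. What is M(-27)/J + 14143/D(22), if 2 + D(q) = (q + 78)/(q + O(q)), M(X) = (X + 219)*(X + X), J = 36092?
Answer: 1403727403/27069 ≈ 51857.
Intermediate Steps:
M(X) = 2*X*(219 + X) (M(X) = (219 + X)*(2*X) = 2*X*(219 + X))
D(q) = -2 + (78 + q)/(2*q) (D(q) = -2 + (q + 78)/(q + q) = -2 + (78 + q)/((2*q)) = -2 + (78 + q)*(1/(2*q)) = -2 + (78 + q)/(2*q))
M(-27)/J + 14143/D(22) = (2*(-27)*(219 - 27))/36092 + 14143/(-3/2 + 39/22) = (2*(-27)*192)*(1/36092) + 14143/(-3/2 + 39*(1/22)) = -10368*1/36092 + 14143/(-3/2 + 39/22) = -2592/9023 + 14143/(3/11) = -2592/9023 + 14143*(11/3) = -2592/9023 + 155573/3 = 1403727403/27069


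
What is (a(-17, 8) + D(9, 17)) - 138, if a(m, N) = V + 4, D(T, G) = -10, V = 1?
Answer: -143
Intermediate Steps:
a(m, N) = 5 (a(m, N) = 1 + 4 = 5)
(a(-17, 8) + D(9, 17)) - 138 = (5 - 10) - 138 = -5 - 138 = -143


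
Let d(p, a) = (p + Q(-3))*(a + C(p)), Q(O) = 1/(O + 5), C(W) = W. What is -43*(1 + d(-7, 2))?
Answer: -2881/2 ≈ -1440.5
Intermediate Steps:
Q(O) = 1/(5 + O)
d(p, a) = (½ + p)*(a + p) (d(p, a) = (p + 1/(5 - 3))*(a + p) = (p + 1/2)*(a + p) = (p + ½)*(a + p) = (½ + p)*(a + p))
-43*(1 + d(-7, 2)) = -43*(1 + ((-7)² + (½)*2 + (½)*(-7) + 2*(-7))) = -43*(1 + (49 + 1 - 7/2 - 14)) = -43*(1 + 65/2) = -43*67/2 = -2881/2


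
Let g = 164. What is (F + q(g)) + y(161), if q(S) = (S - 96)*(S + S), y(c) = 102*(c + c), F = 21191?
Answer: 76339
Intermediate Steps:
y(c) = 204*c (y(c) = 102*(2*c) = 204*c)
q(S) = 2*S*(-96 + S) (q(S) = (-96 + S)*(2*S) = 2*S*(-96 + S))
(F + q(g)) + y(161) = (21191 + 2*164*(-96 + 164)) + 204*161 = (21191 + 2*164*68) + 32844 = (21191 + 22304) + 32844 = 43495 + 32844 = 76339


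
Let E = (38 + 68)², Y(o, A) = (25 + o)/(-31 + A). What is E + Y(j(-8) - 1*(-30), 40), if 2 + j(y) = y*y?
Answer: 11249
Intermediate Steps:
j(y) = -2 + y² (j(y) = -2 + y*y = -2 + y²)
Y(o, A) = (25 + o)/(-31 + A)
E = 11236 (E = 106² = 11236)
E + Y(j(-8) - 1*(-30), 40) = 11236 + (25 + ((-2 + (-8)²) - 1*(-30)))/(-31 + 40) = 11236 + (25 + ((-2 + 64) + 30))/9 = 11236 + (25 + (62 + 30))/9 = 11236 + (25 + 92)/9 = 11236 + (⅑)*117 = 11236 + 13 = 11249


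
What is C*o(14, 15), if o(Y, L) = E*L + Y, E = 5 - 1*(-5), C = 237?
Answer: 38868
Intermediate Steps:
E = 10 (E = 5 + 5 = 10)
o(Y, L) = Y + 10*L (o(Y, L) = 10*L + Y = Y + 10*L)
C*o(14, 15) = 237*(14 + 10*15) = 237*(14 + 150) = 237*164 = 38868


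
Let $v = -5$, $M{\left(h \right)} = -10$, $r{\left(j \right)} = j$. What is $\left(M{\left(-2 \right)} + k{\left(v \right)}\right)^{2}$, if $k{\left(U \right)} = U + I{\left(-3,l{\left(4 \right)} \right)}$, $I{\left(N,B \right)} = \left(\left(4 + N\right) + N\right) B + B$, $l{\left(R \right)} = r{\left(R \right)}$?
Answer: $361$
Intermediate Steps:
$l{\left(R \right)} = R$
$I{\left(N,B \right)} = B + B \left(4 + 2 N\right)$ ($I{\left(N,B \right)} = \left(4 + 2 N\right) B + B = B \left(4 + 2 N\right) + B = B + B \left(4 + 2 N\right)$)
$k{\left(U \right)} = -4 + U$ ($k{\left(U \right)} = U + 4 \left(5 + 2 \left(-3\right)\right) = U + 4 \left(5 - 6\right) = U + 4 \left(-1\right) = U - 4 = -4 + U$)
$\left(M{\left(-2 \right)} + k{\left(v \right)}\right)^{2} = \left(-10 - 9\right)^{2} = \left(-19\right)^{2} = 361$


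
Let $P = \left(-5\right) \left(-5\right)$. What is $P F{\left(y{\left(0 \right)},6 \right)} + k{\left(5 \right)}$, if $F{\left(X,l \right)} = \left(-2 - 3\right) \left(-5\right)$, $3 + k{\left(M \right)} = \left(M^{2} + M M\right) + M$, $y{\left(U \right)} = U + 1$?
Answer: $677$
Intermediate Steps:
$y{\left(U \right)} = 1 + U$
$P = 25$
$k{\left(M \right)} = -3 + M + 2 M^{2}$ ($k{\left(M \right)} = -3 + \left(\left(M^{2} + M M\right) + M\right) = -3 + \left(\left(M^{2} + M^{2}\right) + M\right) = -3 + \left(2 M^{2} + M\right) = -3 + \left(M + 2 M^{2}\right) = -3 + M + 2 M^{2}$)
$F{\left(X,l \right)} = 25$ ($F{\left(X,l \right)} = \left(-5\right) \left(-5\right) = 25$)
$P F{\left(y{\left(0 \right)},6 \right)} + k{\left(5 \right)} = 25 \cdot 25 + \left(-3 + 5 + 2 \cdot 5^{2}\right) = 625 + \left(-3 + 5 + 2 \cdot 25\right) = 625 + \left(-3 + 5 + 50\right) = 625 + 52 = 677$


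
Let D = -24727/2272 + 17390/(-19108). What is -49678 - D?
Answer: -539044424833/10853344 ≈ -49666.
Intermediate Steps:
D = -127998399/10853344 (D = -24727*1/2272 + 17390*(-1/19108) = -24727/2272 - 8695/9554 = -127998399/10853344 ≈ -11.793)
-49678 - D = -49678 - 1*(-127998399/10853344) = -49678 + 127998399/10853344 = -539044424833/10853344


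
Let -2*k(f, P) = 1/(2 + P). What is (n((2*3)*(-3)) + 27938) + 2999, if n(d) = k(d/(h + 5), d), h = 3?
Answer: 989985/32 ≈ 30937.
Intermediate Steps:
k(f, P) = -1/(2*(2 + P))
n(d) = -1/(4 + 2*d)
(n((2*3)*(-3)) + 27938) + 2999 = (-1/(4 + 2*((2*3)*(-3))) + 27938) + 2999 = (-1/(4 + 2*(6*(-3))) + 27938) + 2999 = (-1/(4 + 2*(-18)) + 27938) + 2999 = (-1/(4 - 36) + 27938) + 2999 = (-1/(-32) + 27938) + 2999 = (-1*(-1/32) + 27938) + 2999 = (1/32 + 27938) + 2999 = 894017/32 + 2999 = 989985/32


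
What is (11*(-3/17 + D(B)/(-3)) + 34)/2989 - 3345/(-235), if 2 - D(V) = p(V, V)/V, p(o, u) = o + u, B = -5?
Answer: 34019512/2388211 ≈ 14.245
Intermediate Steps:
D(V) = 0 (D(V) = 2 - (V + V)/V = 2 - 2*V/V = 2 - 1*2 = 2 - 2 = 0)
(11*(-3/17 + D(B)/(-3)) + 34)/2989 - 3345/(-235) = (11*(-3/17 + 0/(-3)) + 34)/2989 - 3345/(-235) = (11*(-3*1/17 + 0*(-⅓)) + 34)*(1/2989) - 3345*(-1/235) = (11*(-3/17 + 0) + 34)*(1/2989) + 669/47 = (11*(-3/17) + 34)*(1/2989) + 669/47 = (-33/17 + 34)*(1/2989) + 669/47 = (545/17)*(1/2989) + 669/47 = 545/50813 + 669/47 = 34019512/2388211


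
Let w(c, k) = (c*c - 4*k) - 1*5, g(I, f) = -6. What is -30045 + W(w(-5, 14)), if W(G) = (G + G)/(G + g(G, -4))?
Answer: -210303/7 ≈ -30043.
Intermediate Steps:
w(c, k) = -5 + c² - 4*k (w(c, k) = (c² - 4*k) - 5 = -5 + c² - 4*k)
W(G) = 2*G/(-6 + G) (W(G) = (G + G)/(G - 6) = (2*G)/(-6 + G) = 2*G/(-6 + G))
-30045 + W(w(-5, 14)) = -30045 + 2*(-5 + (-5)² - 4*14)/(-6 + (-5 + (-5)² - 4*14)) = -30045 + 2*(-5 + 25 - 56)/(-6 + (-5 + 25 - 56)) = -30045 + 2*(-36)/(-6 - 36) = -30045 + 2*(-36)/(-42) = -30045 + 2*(-36)*(-1/42) = -30045 + 12/7 = -210303/7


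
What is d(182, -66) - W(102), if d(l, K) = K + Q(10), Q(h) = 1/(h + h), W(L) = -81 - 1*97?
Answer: 2241/20 ≈ 112.05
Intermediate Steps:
W(L) = -178 (W(L) = -81 - 97 = -178)
Q(h) = 1/(2*h)
d(l, K) = 1/20 + K (d(l, K) = K + (½)/10 = K + (½)*(⅒) = K + 1/20 = 1/20 + K)
d(182, -66) - W(102) = (1/20 - 66) - 1*(-178) = -1319/20 + 178 = 2241/20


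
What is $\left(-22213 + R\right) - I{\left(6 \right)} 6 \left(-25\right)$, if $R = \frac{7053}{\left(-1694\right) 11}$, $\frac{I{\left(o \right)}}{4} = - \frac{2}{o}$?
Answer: $- \frac{417650895}{18634} \approx -22413.0$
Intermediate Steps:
$I{\left(o \right)} = - \frac{8}{o}$ ($I{\left(o \right)} = 4 \left(- \frac{2}{o}\right) = - \frac{8}{o}$)
$R = - \frac{7053}{18634}$ ($R = \frac{7053}{-18634} = 7053 \left(- \frac{1}{18634}\right) = - \frac{7053}{18634} \approx -0.3785$)
$\left(-22213 + R\right) - I{\left(6 \right)} 6 \left(-25\right) = \left(-22213 - \frac{7053}{18634}\right) - - \frac{8}{6} \cdot 6 \left(-25\right) = - \frac{413924095}{18634} - \left(-8\right) \frac{1}{6} \cdot 6 \left(-25\right) = - \frac{413924095}{18634} - \left(- \frac{4}{3}\right) 6 \left(-25\right) = - \frac{413924095}{18634} - \left(-8\right) \left(-25\right) = - \frac{413924095}{18634} - 200 = - \frac{417650895}{18634}$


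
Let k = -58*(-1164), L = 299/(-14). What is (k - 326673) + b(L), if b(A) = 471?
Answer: -258690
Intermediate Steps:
L = -299/14 (L = 299*(-1/14) = -299/14 ≈ -21.357)
k = 67512
(k - 326673) + b(L) = (67512 - 326673) + 471 = -259161 + 471 = -258690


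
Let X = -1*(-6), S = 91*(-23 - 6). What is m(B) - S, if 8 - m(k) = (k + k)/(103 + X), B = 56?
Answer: 288411/109 ≈ 2646.0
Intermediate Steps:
S = -2639 (S = 91*(-29) = -2639)
X = 6
m(k) = 8 - 2*k/109 (m(k) = 8 - (k + k)/(103 + 6) = 8 - 2*k/109)
m(B) - S = (8 - 2/109*56) - 1*(-2639) = (8 - 112/109) + 2639 = 760/109 + 2639 = 288411/109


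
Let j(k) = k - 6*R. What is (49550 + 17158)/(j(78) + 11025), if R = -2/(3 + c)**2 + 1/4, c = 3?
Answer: 400248/66611 ≈ 6.0087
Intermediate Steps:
R = 7/36 (R = -2/(3 + 3)**2 + 1/4 = -2/(6**2) + 1*(1/4) = -2/36 + 1/4 = -2*1/36 + 1/4 = -1/18 + 1/4 = 7/36 ≈ 0.19444)
j(k) = -7/6 + k (j(k) = k - 6*7/36 = k - 7/6 = -7/6 + k)
(49550 + 17158)/(j(78) + 11025) = (49550 + 17158)/((-7/6 + 78) + 11025) = 66708/(461/6 + 11025) = 66708/(66611/6) = 66708*(6/66611) = 400248/66611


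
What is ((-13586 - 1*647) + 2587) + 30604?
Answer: 18958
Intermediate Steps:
((-13586 - 1*647) + 2587) + 30604 = ((-13586 - 647) + 2587) + 30604 = (-14233 + 2587) + 30604 = -11646 + 30604 = 18958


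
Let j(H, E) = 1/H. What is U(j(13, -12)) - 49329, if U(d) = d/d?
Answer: -49328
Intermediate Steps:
U(d) = 1
U(j(13, -12)) - 49329 = 1 - 49329 = -49328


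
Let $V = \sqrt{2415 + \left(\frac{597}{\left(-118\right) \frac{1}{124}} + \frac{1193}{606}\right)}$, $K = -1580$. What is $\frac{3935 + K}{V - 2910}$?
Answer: $- \frac{245023949700}{302704461587} - \frac{2355 \sqrt{2287748758002}}{302704461587} \approx -0.82122$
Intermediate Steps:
$V = \frac{\sqrt{2287748758002}}{35754}$ ($V = \sqrt{2415 + \left(\frac{597}{\left(-118\right) \frac{1}{124}} + 1193 \cdot \frac{1}{606}\right)} = \sqrt{2415 + \left(\frac{597}{- \frac{59}{62}} + \frac{1193}{606}\right)} = \sqrt{2415 + \left(597 \left(- \frac{62}{59}\right) + \frac{1193}{606}\right)} = \sqrt{2415 + \left(- \frac{37014}{59} + \frac{1193}{606}\right)} = \sqrt{2415 - \frac{22360097}{35754}} = \sqrt{\frac{63985813}{35754}} = \frac{\sqrt{2287748758002}}{35754} \approx 42.304$)
$\frac{3935 + K}{V - 2910} = \frac{3935 - 1580}{\frac{\sqrt{2287748758002}}{35754} - 2910} = \frac{2355}{-2910 + \frac{\sqrt{2287748758002}}{35754}}$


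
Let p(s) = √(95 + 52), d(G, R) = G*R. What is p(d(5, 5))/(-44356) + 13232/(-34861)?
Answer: -13232/34861 - 7*√3/44356 ≈ -0.37984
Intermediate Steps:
p(s) = 7*√3 (p(s) = √147 = 7*√3)
p(d(5, 5))/(-44356) + 13232/(-34861) = (7*√3)/(-44356) + 13232/(-34861) = (7*√3)*(-1/44356) + 13232*(-1/34861) = -7*√3/44356 - 13232/34861 = -13232/34861 - 7*√3/44356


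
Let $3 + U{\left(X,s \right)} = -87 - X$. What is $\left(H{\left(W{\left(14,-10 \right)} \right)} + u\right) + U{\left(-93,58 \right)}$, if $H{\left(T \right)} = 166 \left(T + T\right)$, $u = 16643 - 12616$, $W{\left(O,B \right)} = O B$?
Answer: $-42450$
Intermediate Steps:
$U{\left(X,s \right)} = -90 - X$ ($U{\left(X,s \right)} = -3 - \left(87 + X\right) = -90 - X$)
$W{\left(O,B \right)} = B O$
$u = 4027$
$H{\left(T \right)} = 332 T$ ($H{\left(T \right)} = 166 \cdot 2 T = 332 T$)
$\left(H{\left(W{\left(14,-10 \right)} \right)} + u\right) + U{\left(-93,58 \right)} = \left(332 \left(\left(-10\right) 14\right) + 4027\right) - -3 = \left(332 \left(-140\right) + 4027\right) + \left(-90 + 93\right) = \left(-46480 + 4027\right) + 3 = -42453 + 3 = -42450$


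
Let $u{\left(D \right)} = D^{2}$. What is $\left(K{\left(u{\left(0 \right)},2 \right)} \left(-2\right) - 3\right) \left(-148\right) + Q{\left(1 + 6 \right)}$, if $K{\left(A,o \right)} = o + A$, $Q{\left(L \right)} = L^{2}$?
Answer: $1085$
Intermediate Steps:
$K{\left(A,o \right)} = A + o$
$\left(K{\left(u{\left(0 \right)},2 \right)} \left(-2\right) - 3\right) \left(-148\right) + Q{\left(1 + 6 \right)} = \left(\left(0^{2} + 2\right) \left(-2\right) - 3\right) \left(-148\right) + \left(1 + 6\right)^{2} = \left(\left(0 + 2\right) \left(-2\right) - 3\right) \left(-148\right) + 7^{2} = \left(2 \left(-2\right) - 3\right) \left(-148\right) + 49 = \left(-4 - 3\right) \left(-148\right) + 49 = \left(-7\right) \left(-148\right) + 49 = 1036 + 49 = 1085$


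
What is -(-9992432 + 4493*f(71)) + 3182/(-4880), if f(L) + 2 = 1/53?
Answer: 1293372328517/129320 ≈ 1.0001e+7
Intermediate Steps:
f(L) = -105/53 (f(L) = -2 + 1/53 = -105/53)
-(-9992432 + 4493*f(71)) + 3182/(-4880) = -4493/(1/(-2224 - 105/53)) + 3182/(-4880) = -4493/(1/(-117977/53)) + 3182*(-1/4880) = -4493/(-53/117977) - 1591/2440 = -4493*(-117977/53) - 1591/2440 = 530070661/53 - 1591/2440 = 1293372328517/129320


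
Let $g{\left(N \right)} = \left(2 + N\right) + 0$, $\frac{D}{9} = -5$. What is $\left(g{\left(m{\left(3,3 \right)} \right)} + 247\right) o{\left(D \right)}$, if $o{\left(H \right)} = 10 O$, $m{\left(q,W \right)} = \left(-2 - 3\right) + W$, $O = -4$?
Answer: $-9880$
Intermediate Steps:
$m{\left(q,W \right)} = -5 + W$
$D = -45$ ($D = 9 \left(-5\right) = -45$)
$g{\left(N \right)} = 2 + N$
$o{\left(H \right)} = -40$ ($o{\left(H \right)} = 10 \left(-4\right) = -40$)
$\left(g{\left(m{\left(3,3 \right)} \right)} + 247\right) o{\left(D \right)} = \left(\left(2 + \left(-5 + 3\right)\right) + 247\right) \left(-40\right) = \left(\left(2 - 2\right) + 247\right) \left(-40\right) = \left(0 + 247\right) \left(-40\right) = 247 \left(-40\right) = -9880$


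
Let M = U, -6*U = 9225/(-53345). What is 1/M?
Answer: 21338/615 ≈ 34.696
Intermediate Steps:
U = 615/21338 (U = -3075/(2*(-53345)) = -3075*(-1)/(2*53345) = -⅙*(-1845/10669) = 615/21338 ≈ 0.028822)
M = 615/21338 ≈ 0.028822
1/M = 1/(615/21338) = 21338/615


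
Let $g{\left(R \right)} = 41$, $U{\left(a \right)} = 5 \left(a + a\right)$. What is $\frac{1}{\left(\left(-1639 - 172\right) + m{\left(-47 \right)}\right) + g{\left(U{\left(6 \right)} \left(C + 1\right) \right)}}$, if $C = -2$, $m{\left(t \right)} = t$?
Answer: $- \frac{1}{1817} \approx -0.00055036$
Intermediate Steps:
$U{\left(a \right)} = 10 a$ ($U{\left(a \right)} = 5 \cdot 2 a = 10 a$)
$\frac{1}{\left(\left(-1639 - 172\right) + m{\left(-47 \right)}\right) + g{\left(U{\left(6 \right)} \left(C + 1\right) \right)}} = \frac{1}{\left(\left(-1639 - 172\right) - 47\right) + 41} = \frac{1}{\left(-1811 - 47\right) + 41} = \frac{1}{-1858 + 41} = \frac{1}{-1817} = - \frac{1}{1817}$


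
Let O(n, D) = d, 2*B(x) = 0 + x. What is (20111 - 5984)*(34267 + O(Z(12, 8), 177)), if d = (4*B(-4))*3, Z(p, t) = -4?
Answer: 483750861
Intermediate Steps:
B(x) = x/2 (B(x) = (0 + x)/2 = x/2)
d = -24 (d = (4*((½)*(-4)))*3 = (4*(-2))*3 = -8*3 = -24)
O(n, D) = -24
(20111 - 5984)*(34267 + O(Z(12, 8), 177)) = (20111 - 5984)*(34267 - 24) = 14127*34243 = 483750861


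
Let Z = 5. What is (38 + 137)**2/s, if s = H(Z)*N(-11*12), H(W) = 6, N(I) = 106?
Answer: 30625/636 ≈ 48.153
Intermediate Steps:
s = 636 (s = 6*106 = 636)
(38 + 137)**2/s = (38 + 137)**2/636 = 175**2*(1/636) = 30625*(1/636) = 30625/636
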